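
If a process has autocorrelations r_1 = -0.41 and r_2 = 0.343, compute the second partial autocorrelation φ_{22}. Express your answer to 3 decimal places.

0.210

φ_{22} = (r_2 − r_1²) / (1 − r_1²)
r_1² = (-0.41)² = 0.1681
Numerator = 0.343 − 0.1681 = 0.1749; denominator = 1 − 0.1681 = 0.8319
φ_{22} = 0.1749 / 0.8319 = 0.210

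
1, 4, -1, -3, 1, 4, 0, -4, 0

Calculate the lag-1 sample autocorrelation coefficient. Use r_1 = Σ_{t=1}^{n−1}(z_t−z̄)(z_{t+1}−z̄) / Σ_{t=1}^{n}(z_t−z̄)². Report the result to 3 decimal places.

Mean z̄ = (1 + 4 − 1 − 3 + 1 + 4 + 0 − 4 + 0)/9 = 0.2222
Numerator Σ_{t=1}^{8}(z_t−z̄)(z_{t+1}−z̄) = 3.7284
Denominator Σ(z_t−z̄)² = 59.5556
r_1 = 3.7284 / 59.5556 = 0.063

0.063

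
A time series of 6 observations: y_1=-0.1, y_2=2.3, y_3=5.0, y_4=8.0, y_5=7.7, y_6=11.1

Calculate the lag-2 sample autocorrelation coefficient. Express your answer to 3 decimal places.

0.087

Mean ȳ = (-0.1 + 2.3 + 5.0 + 8.0 + 7.7 + 11.1)/6 = 5.6667
Deviations from mean: -5.7667, -3.3667, -0.6667, 2.3333, 2.0333, 5.4333
Σ(y_t−ȳ)(y_{t+2}−ȳ) = (3.8444) + (-7.8556) + (-1.3556) + (12.6778) = 7.3111
Denominator Σ(y_t−ȳ)² = 84.1333
r_2 = 7.3111 / 84.1333 = 0.087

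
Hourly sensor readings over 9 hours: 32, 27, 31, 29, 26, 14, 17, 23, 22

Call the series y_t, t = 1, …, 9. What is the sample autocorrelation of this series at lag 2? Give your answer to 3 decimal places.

Mean ȳ = (32 + 27 + 31 + 29 + 26 + 14 + 17 + 23 + 22)/9 = 24.5556
Numerator Σ_{t=1}^{7}(y_t−ȳ)(y_{t+2}−ȳ) = 46.0494
Denominator Σ(y_t−ȳ)² = 302.2222
r_2 = 46.0494 / 302.2222 = 0.152

0.152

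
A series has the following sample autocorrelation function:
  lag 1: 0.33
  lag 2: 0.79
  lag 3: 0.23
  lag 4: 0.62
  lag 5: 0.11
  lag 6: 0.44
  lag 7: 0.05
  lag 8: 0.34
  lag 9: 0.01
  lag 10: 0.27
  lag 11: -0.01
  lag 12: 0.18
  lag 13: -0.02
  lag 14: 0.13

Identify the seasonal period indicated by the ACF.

The largest autocorrelation is r_2 = 0.79, with weaker echoes at lags 4 (0.62), 6 (0.44) and 8 (0.34); the remaining lags stay at or below 0.33.
The dominant spike at lag 2 indicates a seasonal period of 2.

2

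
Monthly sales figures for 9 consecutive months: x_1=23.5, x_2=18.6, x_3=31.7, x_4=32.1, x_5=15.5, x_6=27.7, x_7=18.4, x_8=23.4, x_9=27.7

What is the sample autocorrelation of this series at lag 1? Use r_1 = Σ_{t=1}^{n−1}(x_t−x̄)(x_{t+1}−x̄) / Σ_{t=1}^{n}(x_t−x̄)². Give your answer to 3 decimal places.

-0.338

Mean x̄ = (23.5 + 18.6 + 31.7 + 32.1 + 15.5 + 27.7 + 18.4 + 23.4 + 27.7)/9 = 24.2889
Numerator Σ_{t=1}^{8}(x_t−x̄)(x_{t+1}−x̄) = -96.3001
Denominator Σ(x_t−x̄)² = 284.9089
r_1 = -96.3001 / 284.9089 = -0.338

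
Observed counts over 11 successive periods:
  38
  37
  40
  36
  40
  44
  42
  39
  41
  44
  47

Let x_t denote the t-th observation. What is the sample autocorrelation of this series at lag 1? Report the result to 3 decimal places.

Mean x̄ = (38 + 37 + 40 + 36 + 40 + 44 + 42 + 39 + 41 + 44 + 47)/11 = 40.7273
Numerator Σ_{t=1}^{10}(x_t−x̄)(x_{t+1}−x̄) = 40.2893
Denominator Σ(x_t−x̄)² = 110.1818
r_1 = 40.2893 / 110.1818 = 0.366

0.366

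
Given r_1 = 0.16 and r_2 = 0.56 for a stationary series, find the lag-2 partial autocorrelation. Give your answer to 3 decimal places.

φ_{22} = (r_2 − r_1²) / (1 − r_1²)
r_1² = (0.16)² = 0.0256
Numerator = 0.56 − 0.0256 = 0.5344; denominator = 1 − 0.0256 = 0.9744
φ_{22} = 0.5344 / 0.9744 = 0.548

0.548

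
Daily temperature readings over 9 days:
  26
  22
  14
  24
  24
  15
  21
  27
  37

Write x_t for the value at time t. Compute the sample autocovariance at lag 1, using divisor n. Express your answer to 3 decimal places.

Mean x̄ = (26 + 22 + 14 + 24 + 24 + 15 + 21 + 27 + 37)/9 = 23.3333
Σ_{t=1}^{8}(x_t−x̄)(x_{t+1}−x̄) = 58.5556
γ_1 = 58.5556 / 9 = 6.506

6.506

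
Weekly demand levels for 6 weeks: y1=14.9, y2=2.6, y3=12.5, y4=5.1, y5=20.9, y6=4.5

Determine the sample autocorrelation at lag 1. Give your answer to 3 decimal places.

-0.699

Mean ȳ = (14.9 + 2.6 + 12.5 + 5.1 + 20.9 + 4.5)/6 = 10.0833
Σ(y_t−ȳ)(y_{t+1}−ȳ) = (-36.0447) + (-18.0847) + (-12.0431) + (-53.9031) + (-60.3931) = -180.4686
Denominator Σ(y_t−ȳ)² = 258.0483
r_1 = -180.4686 / 258.0483 = -0.699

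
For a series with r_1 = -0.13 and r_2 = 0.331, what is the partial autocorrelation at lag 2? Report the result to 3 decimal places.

φ_{22} = (r_2 − r_1²) / (1 − r_1²)
r_1² = (-0.13)² = 0.0169
Numerator = 0.331 − 0.0169 = 0.3141; denominator = 1 − 0.0169 = 0.9831
φ_{22} = 0.3141 / 0.9831 = 0.319

0.319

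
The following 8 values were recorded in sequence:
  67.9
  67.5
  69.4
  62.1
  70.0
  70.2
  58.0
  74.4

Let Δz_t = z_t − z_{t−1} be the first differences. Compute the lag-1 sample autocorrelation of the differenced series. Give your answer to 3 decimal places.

-0.499

First differences Δz: -0.4, 1.9, -7.3, 7.9, 0.2, -12.2, 16.4
Mean of differences = 0.9286
Numerator Σ(Δz_t−Δz̄)(Δz_{t+1}−Δz̄) = -265.2808
Denominator Σ(Δz_t−Δz̄)² = 531.2743
r_1(Δz) = -265.2808 / 531.2743 = -0.499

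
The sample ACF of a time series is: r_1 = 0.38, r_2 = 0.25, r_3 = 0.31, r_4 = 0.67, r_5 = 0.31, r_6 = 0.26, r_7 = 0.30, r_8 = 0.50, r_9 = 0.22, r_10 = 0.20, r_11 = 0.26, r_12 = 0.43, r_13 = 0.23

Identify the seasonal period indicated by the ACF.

4

The largest autocorrelation is r_4 = 0.67, with weaker echoes at lags 8 (0.50) and 12 (0.43); the remaining lags stay at or below 0.38. The elevated value at lag 1 (0.38), dropping to 0.25 at lag 2, reflects decaying short-term dependence rather than seasonality.
The dominant spike at lag 4 indicates a seasonal period of 4.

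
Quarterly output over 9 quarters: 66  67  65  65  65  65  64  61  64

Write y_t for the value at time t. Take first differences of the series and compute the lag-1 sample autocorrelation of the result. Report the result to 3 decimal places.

First differences Δy: 1, -2, 0, 0, 0, -1, -3, 3
Mean of differences = -0.2500
Numerator Σ(Δy_t−Δȳ)(Δy_{t+1}−Δȳ) = -9.5625
Denominator Σ(Δy_t−Δȳ)² = 23.5000
r_1(Δy) = -9.5625 / 23.5000 = -0.407

-0.407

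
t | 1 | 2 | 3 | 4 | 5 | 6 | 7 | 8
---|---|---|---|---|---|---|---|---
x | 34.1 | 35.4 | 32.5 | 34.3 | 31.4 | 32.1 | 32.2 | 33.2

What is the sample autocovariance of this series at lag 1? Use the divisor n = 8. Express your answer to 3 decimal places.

Mean x̄ = (34.1 + 35.4 + 32.5 + 34.3 + 31.4 + 32.1 + 32.2 + 33.2)/8 = 33.1500
Deviations: 0.9500, 2.2500, -0.6500, 1.1500, -1.7500, -1.0500, -0.9500, 0.0500
Σ_{t=1}^{7}(x_t−x̄)(x_{t+1}−x̄) = 0.7025
γ_1 = 0.7025 / 8 = 0.088

0.088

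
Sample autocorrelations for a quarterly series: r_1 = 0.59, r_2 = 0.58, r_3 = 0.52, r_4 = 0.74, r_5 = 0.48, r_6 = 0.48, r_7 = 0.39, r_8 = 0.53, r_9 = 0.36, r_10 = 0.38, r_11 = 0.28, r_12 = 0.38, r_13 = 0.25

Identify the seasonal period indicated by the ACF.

The largest autocorrelation is r_4 = 0.74; the remaining lags stay at or below 0.59. The elevated value at lag 1 (0.59), dropping to 0.58 at lag 2, reflects decaying short-term dependence rather than seasonality.
The dominant spike at lag 4 indicates a seasonal period of 4.

4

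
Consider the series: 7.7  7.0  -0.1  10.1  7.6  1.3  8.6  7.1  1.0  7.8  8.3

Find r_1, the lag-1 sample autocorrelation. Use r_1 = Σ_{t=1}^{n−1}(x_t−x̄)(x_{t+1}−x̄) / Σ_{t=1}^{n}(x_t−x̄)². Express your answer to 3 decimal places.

Mean x̄ = (7.7 + 7.0 − 0.1 + 10.1 + 7.6 + 1.3 + 8.6 + 7.1 + 1.0 + 7.8 + 8.3)/11 = 6.0364
Numerator Σ_{t=1}^{10}(x_t−x̄)(x_{t+1}−x̄) = -49.9604
Denominator Σ(x_t−x̄)² = 124.0455
r_1 = -49.9604 / 124.0455 = -0.403

-0.403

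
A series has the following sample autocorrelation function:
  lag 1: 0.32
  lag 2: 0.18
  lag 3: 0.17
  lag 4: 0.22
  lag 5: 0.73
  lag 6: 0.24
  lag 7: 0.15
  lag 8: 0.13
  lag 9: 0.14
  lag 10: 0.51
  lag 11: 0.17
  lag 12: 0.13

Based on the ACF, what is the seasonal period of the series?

The largest autocorrelation is r_5 = 0.73, with a weaker echo at lag 10 (0.51); the remaining lags stay at or below 0.32. The elevated value at lag 1 (0.32), dropping to 0.18 at lag 2, reflects decaying short-term dependence rather than seasonality.
The dominant spike at lag 5 indicates a seasonal period of 5.

5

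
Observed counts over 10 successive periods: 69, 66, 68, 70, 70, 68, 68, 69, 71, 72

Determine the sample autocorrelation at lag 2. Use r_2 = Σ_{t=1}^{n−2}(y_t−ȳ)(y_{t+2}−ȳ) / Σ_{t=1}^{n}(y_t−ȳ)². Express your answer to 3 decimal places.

Mean ȳ = (69 + 66 + 68 + 70 + 70 + 68 + 68 + 69 + 71 + 72)/10 = 69.1000
Numerator Σ_{t=1}^{8}(y_t−ȳ)(y_{t+2}−ȳ) = -7.9200
Denominator Σ(y_t−ȳ)² = 26.9000
r_2 = -7.9200 / 26.9000 = -0.294

-0.294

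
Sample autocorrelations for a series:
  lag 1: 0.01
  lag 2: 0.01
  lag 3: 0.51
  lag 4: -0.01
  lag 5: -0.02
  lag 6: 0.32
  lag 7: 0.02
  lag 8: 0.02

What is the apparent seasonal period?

3

The largest autocorrelation is r_3 = 0.51, with a weaker echo at lag 6 (0.32); the remaining lags stay at or below 0.02.
The dominant spike at lag 3 indicates a seasonal period of 3.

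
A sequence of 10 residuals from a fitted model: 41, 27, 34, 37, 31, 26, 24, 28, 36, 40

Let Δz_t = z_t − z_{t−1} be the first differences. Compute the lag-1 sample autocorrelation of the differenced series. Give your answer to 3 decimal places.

0.005

First differences Δz: -14, 7, 3, -6, -5, -2, 4, 8, 4
Mean of differences = -0.1111
Numerator Σ(Δz_t−Δz̄)(Δz_{t+1}−Δz̄) = 1.9877
Denominator Σ(Δz_t−Δz̄)² = 414.8889
r_1(Δz) = 1.9877 / 414.8889 = 0.005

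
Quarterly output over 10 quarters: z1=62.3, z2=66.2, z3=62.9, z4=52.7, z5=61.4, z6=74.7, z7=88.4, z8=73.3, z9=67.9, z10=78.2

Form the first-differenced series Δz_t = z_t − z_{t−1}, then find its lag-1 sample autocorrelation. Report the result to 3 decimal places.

0.047

First differences Δz: 3.9, -3.3, -10.2, 8.7, 13.3, 13.7, -15.1, -5.4, 10.3
Mean of differences = 1.7667
Numerator Σ(Δz_t−Δz̄)(Δz_{t+1}−Δz̄) = 42.8956
Denominator Σ(Δz_t−Δz̄)² = 905.5800
r_1(Δz) = 42.8956 / 905.5800 = 0.047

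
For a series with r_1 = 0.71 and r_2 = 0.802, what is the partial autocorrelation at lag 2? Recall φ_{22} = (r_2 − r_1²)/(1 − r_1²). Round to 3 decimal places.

0.601

φ_{22} = (r_2 − r_1²) / (1 − r_1²)
r_1² = (0.71)² = 0.5041
Numerator = 0.802 − 0.5041 = 0.2979; denominator = 1 − 0.5041 = 0.4959
φ_{22} = 0.2979 / 0.4959 = 0.601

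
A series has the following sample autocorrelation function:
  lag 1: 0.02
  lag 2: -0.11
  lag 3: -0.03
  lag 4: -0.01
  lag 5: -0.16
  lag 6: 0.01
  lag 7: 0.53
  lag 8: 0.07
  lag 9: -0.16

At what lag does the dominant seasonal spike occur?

7

The largest autocorrelation is r_7 = 0.53; the remaining lags stay at or below 0.07.
The dominant spike at lag 7 indicates a seasonal period of 7.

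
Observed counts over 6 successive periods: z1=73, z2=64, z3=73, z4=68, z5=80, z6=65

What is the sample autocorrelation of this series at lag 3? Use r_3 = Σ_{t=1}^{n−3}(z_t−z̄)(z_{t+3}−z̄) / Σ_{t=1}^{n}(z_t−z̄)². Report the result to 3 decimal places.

Mean z̄ = (73 + 64 + 73 + 68 + 80 + 65)/6 = 70.5000
Σ(z_t−z̄)(z_{t+3}−z̄) = (-6.2500) + (-61.7500) + (-13.7500) = -81.7500
Denominator Σ(z_t−z̄)² = 181.5000
r_3 = -81.7500 / 181.5000 = -0.450

-0.450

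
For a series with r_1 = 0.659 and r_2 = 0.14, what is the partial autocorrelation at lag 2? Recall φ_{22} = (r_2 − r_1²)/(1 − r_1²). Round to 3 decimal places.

-0.520

φ_{22} = (r_2 − r_1²) / (1 − r_1²)
r_1² = (0.659)² = 0.434281
Numerator = 0.14 − 0.4343 = -0.2943; denominator = 1 − 0.4343 = 0.5657
φ_{22} = -0.2943 / 0.5657 = -0.520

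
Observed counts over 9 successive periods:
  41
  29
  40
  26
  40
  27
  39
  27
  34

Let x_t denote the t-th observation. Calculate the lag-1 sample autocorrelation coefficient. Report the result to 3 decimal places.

Mean x̄ = (41 + 29 + 40 + 26 + 40 + 27 + 39 + 27 + 34)/9 = 33.6667
Numerator Σ_{t=1}^{8}(x_t−x̄)(x_{t+1}−x̄) = -276.4444
Denominator Σ(x_t−x̄)² = 332.0000
r_1 = -276.4444 / 332.0000 = -0.833

-0.833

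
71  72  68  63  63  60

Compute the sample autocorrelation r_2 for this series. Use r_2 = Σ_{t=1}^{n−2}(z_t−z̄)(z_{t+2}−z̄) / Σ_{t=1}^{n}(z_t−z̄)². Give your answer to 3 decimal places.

Mean z̄ = (71 + 72 + 68 + 63 + 63 + 60)/6 = 66.1667
Deviations from mean: 4.8333, 5.8333, 1.8333, -3.1667, -3.1667, -6.1667
Σ(z_t−z̄)(z_{t+2}−z̄) = (8.8611) + (-18.4722) + (-5.8056) + (19.5278) = 4.1111
Denominator Σ(z_t−z̄)² = 118.8333
r_2 = 4.1111 / 118.8333 = 0.035

0.035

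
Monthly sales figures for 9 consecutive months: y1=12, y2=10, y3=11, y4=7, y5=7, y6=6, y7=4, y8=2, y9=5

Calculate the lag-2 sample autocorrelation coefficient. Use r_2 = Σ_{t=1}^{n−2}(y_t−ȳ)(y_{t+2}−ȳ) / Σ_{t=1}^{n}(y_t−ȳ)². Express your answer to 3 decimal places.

Mean ȳ = (12 + 10 + 11 + 7 + 7 + 6 + 4 + 2 + 5)/9 = 7.1111
Σ(y_t−ȳ)(y_{t+2}−ȳ) = (19.0123) + (-0.3210) + (-0.4321) + (0.1235) + (0.3457) + (5.6790) + (6.5679) = 30.9753
Denominator Σ(y_t−ȳ)² = 88.8889
r_2 = 30.9753 / 88.8889 = 0.348

0.348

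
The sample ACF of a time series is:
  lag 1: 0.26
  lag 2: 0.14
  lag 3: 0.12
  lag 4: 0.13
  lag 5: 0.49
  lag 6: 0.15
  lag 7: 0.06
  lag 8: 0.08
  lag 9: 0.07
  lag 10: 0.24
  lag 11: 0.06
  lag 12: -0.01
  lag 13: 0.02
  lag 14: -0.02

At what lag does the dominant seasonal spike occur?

The largest autocorrelation is r_5 = 0.49; the remaining lags stay at or below 0.26. The elevated value at lag 1 (0.26), dropping to 0.14 at lag 2, reflects decaying short-term dependence rather than seasonality.
The dominant spike at lag 5 indicates a seasonal period of 5.

5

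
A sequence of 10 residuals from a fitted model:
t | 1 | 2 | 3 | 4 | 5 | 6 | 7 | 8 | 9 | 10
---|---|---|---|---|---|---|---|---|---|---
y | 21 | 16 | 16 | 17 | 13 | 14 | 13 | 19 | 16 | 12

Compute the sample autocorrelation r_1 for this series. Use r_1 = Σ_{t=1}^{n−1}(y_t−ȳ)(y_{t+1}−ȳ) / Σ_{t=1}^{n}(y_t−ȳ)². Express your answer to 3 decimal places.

Mean ȳ = (21 + 16 + 16 + 17 + 13 + 14 + 13 + 19 + 16 + 12)/10 = 15.7000
Numerator Σ_{t=1}^{9}(y_t−ȳ)(y_{t+1}−ȳ) = -1.2900
Denominator Σ(y_t−ȳ)² = 72.1000
r_1 = -1.2900 / 72.1000 = -0.018

-0.018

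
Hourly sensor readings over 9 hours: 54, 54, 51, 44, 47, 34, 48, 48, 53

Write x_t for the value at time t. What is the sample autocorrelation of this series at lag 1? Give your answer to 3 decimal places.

0.192

Mean x̄ = (54 + 54 + 51 + 44 + 47 + 34 + 48 + 48 + 53)/9 = 48.1111
Numerator Σ_{t=1}^{8}(x_t−x̄)(x_{t+1}−x̄) = 61.0988
Denominator Σ(x_t−x̄)² = 318.8889
r_1 = 61.0988 / 318.8889 = 0.192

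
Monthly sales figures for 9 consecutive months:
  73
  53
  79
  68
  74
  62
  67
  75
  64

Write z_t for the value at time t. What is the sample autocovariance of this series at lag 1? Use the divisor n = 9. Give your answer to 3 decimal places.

-33.975

Mean z̄ = (73 + 53 + 79 + 68 + 74 + 62 + 67 + 75 + 64)/9 = 68.3333
Σ_{t=1}^{8}(z_t−z̄)(z_{t+1}−z̄) = -305.7778
γ_1 = -305.7778 / 9 = -33.975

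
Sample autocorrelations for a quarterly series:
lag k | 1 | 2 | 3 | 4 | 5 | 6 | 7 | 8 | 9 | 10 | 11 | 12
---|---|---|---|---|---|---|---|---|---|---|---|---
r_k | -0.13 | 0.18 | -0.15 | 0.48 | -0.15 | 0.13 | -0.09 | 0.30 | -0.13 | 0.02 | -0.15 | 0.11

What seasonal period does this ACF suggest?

The largest autocorrelation is r_4 = 0.48, with a weaker echo at lag 8 (0.30); the remaining lags stay at or below 0.18.
The dominant spike at lag 4 indicates a seasonal period of 4.

4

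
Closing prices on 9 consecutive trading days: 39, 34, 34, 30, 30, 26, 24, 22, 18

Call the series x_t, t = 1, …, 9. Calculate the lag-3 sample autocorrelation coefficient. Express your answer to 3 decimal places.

Mean x̄ = (39 + 34 + 34 + 30 + 30 + 26 + 24 + 22 + 18)/9 = 28.5556
Σ(x_t−x̄)(x_{t+3}−x̄) = (15.0864) + (7.8642) + (-13.9136) + (-6.5802) + (-9.4691) + (26.9753) = 19.9630
Denominator Σ(x_t−x̄)² = 354.2222
r_3 = 19.9630 / 354.2222 = 0.056

0.056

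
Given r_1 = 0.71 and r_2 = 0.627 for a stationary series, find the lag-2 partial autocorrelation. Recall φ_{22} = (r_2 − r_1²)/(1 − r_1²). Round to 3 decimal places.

φ_{22} = (r_2 − r_1²) / (1 − r_1²)
r_1² = (0.71)² = 0.5041
Numerator = 0.627 − 0.5041 = 0.1229; denominator = 1 − 0.5041 = 0.4959
φ_{22} = 0.1229 / 0.4959 = 0.248

0.248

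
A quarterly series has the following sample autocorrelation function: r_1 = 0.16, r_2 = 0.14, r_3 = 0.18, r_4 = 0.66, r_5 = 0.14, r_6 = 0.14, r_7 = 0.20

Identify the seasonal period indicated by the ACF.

4

The largest autocorrelation is r_4 = 0.66; the remaining lags stay at or below 0.20.
The dominant spike at lag 4 indicates a seasonal period of 4.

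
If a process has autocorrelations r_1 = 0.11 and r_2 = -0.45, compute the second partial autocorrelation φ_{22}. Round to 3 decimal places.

-0.468

φ_{22} = (r_2 − r_1²) / (1 − r_1²)
r_1² = (0.11)² = 0.0121
Numerator = -0.45 − 0.0121 = -0.4621; denominator = 1 − 0.0121 = 0.9879
φ_{22} = -0.4621 / 0.9879 = -0.468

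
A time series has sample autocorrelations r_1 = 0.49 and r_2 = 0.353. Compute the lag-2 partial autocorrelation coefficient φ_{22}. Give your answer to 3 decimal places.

0.149

φ_{22} = (r_2 − r_1²) / (1 − r_1²)
r_1² = (0.49)² = 0.2401
Numerator = 0.353 − 0.2401 = 0.1129; denominator = 1 − 0.2401 = 0.7599
φ_{22} = 0.1129 / 0.7599 = 0.149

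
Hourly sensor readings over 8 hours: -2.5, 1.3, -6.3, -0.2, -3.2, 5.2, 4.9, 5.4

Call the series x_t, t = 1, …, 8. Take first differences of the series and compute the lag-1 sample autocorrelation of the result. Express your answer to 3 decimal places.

-0.703

First differences Δx: 3.8, -7.6, 6.1, -3.0, 8.4, -0.3, 0.5
Mean of differences = 1.1286
Numerator Σ(Δx_t−Δx̄)(Δx_{t+1}−Δx̄) = -126.7465
Denominator Σ(Δx_t−Δx̄)² = 180.3943
r_1(Δx) = -126.7465 / 180.3943 = -0.703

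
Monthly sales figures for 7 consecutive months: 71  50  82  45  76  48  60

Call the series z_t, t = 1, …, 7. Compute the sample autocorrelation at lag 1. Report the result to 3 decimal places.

-0.838

Mean z̄ = (71 + 50 + 82 + 45 + 76 + 48 + 60)/7 = 61.7143
Σ(z_t−z̄)(z_{t+1}−z̄) = (-108.7755) + (-237.6327) + (-339.0612) + (-238.7755) + (-195.9184) + (23.5102) = -1096.6531
Denominator Σ(z_t−z̄)² = 1309.4286
r_1 = -1096.6531 / 1309.4286 = -0.838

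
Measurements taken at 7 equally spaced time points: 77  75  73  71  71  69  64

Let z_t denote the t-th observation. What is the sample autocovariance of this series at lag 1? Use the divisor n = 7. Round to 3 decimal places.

6.300

Mean z̄ = (77 + 75 + 73 + 71 + 71 + 69 + 64)/7 = 71.4286
Σ_{t=1}^{6}(z_t−z̄)(z_{t+1}−z̄) = 44.1020
γ_1 = 44.1020 / 7 = 6.300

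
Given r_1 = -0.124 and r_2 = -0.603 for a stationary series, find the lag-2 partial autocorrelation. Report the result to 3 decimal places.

φ_{22} = (r_2 − r_1²) / (1 − r_1²)
r_1² = (-0.124)² = 0.015376
Numerator = -0.603 − 0.0154 = -0.6184; denominator = 1 − 0.0154 = 0.9846
φ_{22} = -0.6184 / 0.9846 = -0.628

-0.628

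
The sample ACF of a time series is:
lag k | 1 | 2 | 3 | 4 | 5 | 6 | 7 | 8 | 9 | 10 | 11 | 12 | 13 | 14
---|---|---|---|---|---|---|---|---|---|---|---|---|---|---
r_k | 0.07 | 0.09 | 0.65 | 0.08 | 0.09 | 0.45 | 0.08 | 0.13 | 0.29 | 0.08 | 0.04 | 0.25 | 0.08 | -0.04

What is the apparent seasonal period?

3

The largest autocorrelation is r_3 = 0.65, with weaker echoes at lags 6 (0.45), 9 (0.29) and 12 (0.25); the remaining lags stay at or below 0.13.
The dominant spike at lag 3 indicates a seasonal period of 3.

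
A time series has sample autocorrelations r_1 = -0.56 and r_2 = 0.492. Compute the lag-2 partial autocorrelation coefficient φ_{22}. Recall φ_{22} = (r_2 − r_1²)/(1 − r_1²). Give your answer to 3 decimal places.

0.260

φ_{22} = (r_2 − r_1²) / (1 − r_1²)
r_1² = (-0.56)² = 0.3136
Numerator = 0.492 − 0.3136 = 0.1784; denominator = 1 − 0.3136 = 0.6864
φ_{22} = 0.1784 / 0.6864 = 0.260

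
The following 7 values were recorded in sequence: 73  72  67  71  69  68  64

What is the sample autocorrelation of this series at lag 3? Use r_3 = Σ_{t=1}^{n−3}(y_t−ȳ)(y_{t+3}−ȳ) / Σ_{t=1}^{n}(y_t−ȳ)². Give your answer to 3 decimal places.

Mean ȳ = (73 + 72 + 67 + 71 + 69 + 68 + 64)/7 = 69.1429
Deviations from mean: 3.8571, 2.8571, -2.1429, 1.8571, -0.1429, -1.1429, -5.1429
Numerator Σ_{t=1}^{4}(y_t−ȳ)(y_{t+3}−ȳ) = -0.3469
Denominator Σ(y_t−ȳ)² = 58.8571
r_3 = -0.3469 / 58.8571 = -0.006

-0.006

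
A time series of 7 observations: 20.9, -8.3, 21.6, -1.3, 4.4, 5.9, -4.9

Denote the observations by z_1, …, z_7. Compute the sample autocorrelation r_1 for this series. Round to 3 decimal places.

Mean z̄ = (20.9 − 8.3 + 21.6 − 1.3 + 4.4 + 5.9 − 4.9)/7 = 5.4714
Deviations from mean: 15.4286, -13.7714, 16.1286, -6.7714, -1.0714, 0.4286, -10.3714
Numerator Σ_{t=1}^{6}(z_t−z̄)(z_{t+1}−z̄) = -541.4494
Denominator Σ(z_t−z̄)² = 842.5743
r_1 = -541.4494 / 842.5743 = -0.643

-0.643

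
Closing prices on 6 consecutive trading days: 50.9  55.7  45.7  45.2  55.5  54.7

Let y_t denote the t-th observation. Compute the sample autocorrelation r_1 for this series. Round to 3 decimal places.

Mean ȳ = (50.9 + 55.7 + 45.7 + 45.2 + 55.5 + 54.7)/6 = 51.2833
Σ(y_t−ȳ)(y_{t+1}−ȳ) = (-1.6931) + (-24.6597) + (33.9653) + (-25.6514) + (14.4069) = -3.6319
Denominator Σ(y_t−ȳ)² = 117.2883
r_1 = -3.6319 / 117.2883 = -0.031

-0.031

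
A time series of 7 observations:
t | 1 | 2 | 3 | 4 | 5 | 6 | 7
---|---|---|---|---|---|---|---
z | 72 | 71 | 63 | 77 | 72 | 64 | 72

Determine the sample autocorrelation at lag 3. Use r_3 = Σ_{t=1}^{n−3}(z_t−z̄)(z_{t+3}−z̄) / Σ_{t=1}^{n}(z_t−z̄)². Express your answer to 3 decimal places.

Mean z̄ = (72 + 71 + 63 + 77 + 72 + 64 + 72)/7 = 70.1429
Deviations from mean: 1.8571, 0.8571, -7.1429, 6.8571, 1.8571, -6.1429, 1.8571
Σ(z_t−z̄)(z_{t+3}−z̄) = (12.7347) + (1.5918) + (43.8776) + (12.7347) = 70.9388
Denominator Σ(z_t−z̄)² = 146.8571
r_3 = 70.9388 / 146.8571 = 0.483

0.483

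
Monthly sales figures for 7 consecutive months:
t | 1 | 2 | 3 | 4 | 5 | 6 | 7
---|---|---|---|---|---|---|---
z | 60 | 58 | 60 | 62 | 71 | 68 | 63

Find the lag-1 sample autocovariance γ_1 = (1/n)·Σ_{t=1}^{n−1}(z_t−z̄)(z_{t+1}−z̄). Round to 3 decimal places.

9.201

Mean z̄ = (60 + 58 + 60 + 62 + 71 + 68 + 63)/7 = 63.1429
Deviations: -3.1429, -5.1429, -3.1429, -1.1429, 7.8571, 4.8571, -0.1429
Σ_{t=1}^{6}(z_t−z̄)(z_{t+1}−z̄) = 64.4082
γ_1 = 64.4082 / 7 = 9.201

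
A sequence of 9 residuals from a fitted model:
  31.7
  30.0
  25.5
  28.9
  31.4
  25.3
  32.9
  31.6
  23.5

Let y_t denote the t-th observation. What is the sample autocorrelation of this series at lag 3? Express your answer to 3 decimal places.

Mean ȳ = (31.7 + 30.0 + 25.5 + 28.9 + 31.4 + 25.3 + 32.9 + 31.6 + 23.5)/9 = 28.9778
Numerator Σ_{t=1}^{6}(y_t−ȳ)(y_{t+3}−ȳ) = 41.2474
Denominator Σ(y_t−ȳ)² = 92.2156
r_3 = 41.2474 / 92.2156 = 0.447

0.447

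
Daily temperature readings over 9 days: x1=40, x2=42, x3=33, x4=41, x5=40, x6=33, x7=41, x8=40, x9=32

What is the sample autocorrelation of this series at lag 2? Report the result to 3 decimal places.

-0.341

Mean x̄ = (40 + 42 + 33 + 41 + 40 + 33 + 41 + 40 + 32)/9 = 38.0000
Σ(x_t−x̄)(x_{t+2}−x̄) = (-10.0000) + (12.0000) + (-10.0000) + (-15.0000) + (6.0000) + (-10.0000) + (-18.0000) = -45.0000
Denominator Σ(x_t−x̄)² = 132.0000
r_2 = -45.0000 / 132.0000 = -0.341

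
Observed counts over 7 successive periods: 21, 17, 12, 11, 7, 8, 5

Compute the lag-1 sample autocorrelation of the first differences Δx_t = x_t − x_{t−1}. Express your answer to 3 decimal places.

First differences Δx: -4, -5, -1, -4, 1, -3
Mean of differences = -2.6667
Numerator Σ(Δx_t−Δx̄)(Δx_{t+1}−Δx̄) = -9.1111
Denominator Σ(Δx_t−Δx̄)² = 25.3333
r_1(Δx) = -9.1111 / 25.3333 = -0.360

-0.360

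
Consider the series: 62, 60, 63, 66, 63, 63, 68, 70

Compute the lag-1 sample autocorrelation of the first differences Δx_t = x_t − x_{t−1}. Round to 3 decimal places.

First differences Δx: -2, 3, 3, -3, 0, 5, 2
Mean of differences = 1.1429
Numerator Σ(Δx_t−Δx̄)(Δx_{t+1}−Δx̄) = -6.4490
Denominator Σ(Δx_t−Δx̄)² = 50.8571
r_1(Δx) = -6.4490 / 50.8571 = -0.127

-0.127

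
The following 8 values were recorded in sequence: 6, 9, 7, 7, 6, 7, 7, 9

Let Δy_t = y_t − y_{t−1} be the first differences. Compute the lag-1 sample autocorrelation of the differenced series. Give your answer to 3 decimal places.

First differences Δy: 3, -2, 0, -1, 1, 0, 2
Mean of differences = 0.4286
Numerator Σ(Δy_t−Δȳ)(Δy_{t+1}−Δȳ) = -6.3265
Denominator Σ(Δy_t−Δȳ)² = 17.7143
r_1(Δy) = -6.3265 / 17.7143 = -0.357

-0.357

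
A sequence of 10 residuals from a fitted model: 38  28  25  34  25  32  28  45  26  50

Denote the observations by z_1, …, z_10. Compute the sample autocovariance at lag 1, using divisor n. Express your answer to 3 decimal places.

Mean z̄ = (38 + 28 + 25 + 34 + 25 + 32 + 28 + 45 + 26 + 50)/10 = 33.1000
Σ_{t=1}^{9}(z_t−z̄)(z_{t+1}−z̄) = -248.9100
γ_1 = -248.9100 / 10 = -24.891

-24.891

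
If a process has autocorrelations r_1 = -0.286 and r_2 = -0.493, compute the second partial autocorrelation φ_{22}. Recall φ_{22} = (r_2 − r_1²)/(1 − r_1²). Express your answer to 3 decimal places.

φ_{22} = (r_2 − r_1²) / (1 − r_1²)
r_1² = (-0.286)² = 0.081796
Numerator = -0.493 − 0.0818 = -0.5748; denominator = 1 − 0.0818 = 0.9182
φ_{22} = -0.5748 / 0.9182 = -0.626

-0.626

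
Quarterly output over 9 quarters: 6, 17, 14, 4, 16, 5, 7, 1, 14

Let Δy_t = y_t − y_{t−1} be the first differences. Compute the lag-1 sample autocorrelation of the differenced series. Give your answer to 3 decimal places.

First differences Δy: 11, -3, -10, 12, -11, 2, -6, 13
Mean of differences = 1.0000
Numerator Σ(Δy_t−Δȳ)(Δy_{t+1}−Δȳ) = -352.0000
Denominator Σ(Δy_t−Δȳ)² = 696.0000
r_1(Δy) = -352.0000 / 696.0000 = -0.506

-0.506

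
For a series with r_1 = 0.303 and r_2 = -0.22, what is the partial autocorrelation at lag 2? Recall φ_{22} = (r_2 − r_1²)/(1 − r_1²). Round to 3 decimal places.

-0.343

φ_{22} = (r_2 − r_1²) / (1 − r_1²)
r_1² = (0.303)² = 0.091809
Numerator = -0.22 − 0.0918 = -0.3118; denominator = 1 − 0.0918 = 0.9082
φ_{22} = -0.3118 / 0.9082 = -0.343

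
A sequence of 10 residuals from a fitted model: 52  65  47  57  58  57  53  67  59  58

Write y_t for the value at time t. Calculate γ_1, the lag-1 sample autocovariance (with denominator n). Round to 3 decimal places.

Mean ȳ = (52 + 65 + 47 + 57 + 58 + 57 + 53 + 67 + 59 + 58)/10 = 57.3000
Σ_{t=1}^{9}(y_t−ȳ)(y_{t+1}−ȳ) = -140.1900
γ_1 = -140.1900 / 10 = -14.019

-14.019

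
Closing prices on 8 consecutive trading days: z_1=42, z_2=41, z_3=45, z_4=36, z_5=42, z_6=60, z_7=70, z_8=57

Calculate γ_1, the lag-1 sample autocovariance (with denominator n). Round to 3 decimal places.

Mean z̄ = (42 + 41 + 45 + 36 + 42 + 60 + 70 + 57)/8 = 49.1250
Deviations: -7.1250, -8.1250, -4.1250, -13.1250, -7.1250, 10.8750, 20.8750, 7.8750
Σ_{t=1}^{7}(z_t−z̄)(z_{t+1}−z̄) = 552.9844
γ_1 = 552.9844 / 8 = 69.123

69.123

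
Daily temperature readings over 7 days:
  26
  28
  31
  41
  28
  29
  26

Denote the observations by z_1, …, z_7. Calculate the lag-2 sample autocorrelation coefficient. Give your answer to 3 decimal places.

Mean z̄ = (26 + 28 + 31 + 41 + 28 + 29 + 26)/7 = 29.8571
Deviations from mean: -3.8571, -1.8571, 1.1429, 11.1429, -1.8571, -0.8571, -3.8571
Numerator Σ_{t=1}^{5}(z_t−z̄)(z_{t+2}−z̄) = -29.6122
Denominator Σ(z_t−z̄)² = 162.8571
r_2 = -29.6122 / 162.8571 = -0.182

-0.182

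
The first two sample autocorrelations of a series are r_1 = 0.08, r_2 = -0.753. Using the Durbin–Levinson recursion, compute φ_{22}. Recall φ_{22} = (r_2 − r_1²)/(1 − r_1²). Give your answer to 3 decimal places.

-0.764

φ_{22} = (r_2 − r_1²) / (1 − r_1²)
r_1² = (0.08)² = 0.0064
Numerator = -0.753 − 0.0064 = -0.7594; denominator = 1 − 0.0064 = 0.9936
φ_{22} = -0.7594 / 0.9936 = -0.764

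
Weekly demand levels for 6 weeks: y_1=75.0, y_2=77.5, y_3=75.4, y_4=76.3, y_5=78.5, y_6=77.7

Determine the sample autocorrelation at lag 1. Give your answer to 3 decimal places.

-0.086

Mean ȳ = (75.0 + 77.5 + 75.4 + 76.3 + 78.5 + 77.7)/6 = 76.7333
Numerator Σ_{t=1}^{5}(y_t−ȳ)(y_{t+1}−ȳ) = -0.8311
Denominator Σ(y_t−ȳ)² = 9.6133
r_1 = -0.8311 / 9.6133 = -0.086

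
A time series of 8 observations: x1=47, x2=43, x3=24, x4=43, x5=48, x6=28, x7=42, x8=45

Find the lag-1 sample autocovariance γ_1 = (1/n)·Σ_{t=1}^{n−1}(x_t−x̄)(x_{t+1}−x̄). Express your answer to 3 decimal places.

-20.125

Mean x̄ = (47 + 43 + 24 + 43 + 48 + 28 + 42 + 45)/8 = 40.0000
Σ_{t=1}^{7}(x_t−x̄)(x_{t+1}−x̄) = -161.0000
γ_1 = -161.0000 / 8 = -20.125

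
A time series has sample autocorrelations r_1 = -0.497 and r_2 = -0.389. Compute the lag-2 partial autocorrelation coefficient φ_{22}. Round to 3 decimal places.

φ_{22} = (r_2 − r_1²) / (1 − r_1²)
r_1² = (-0.497)² = 0.247009
Numerator = -0.389 − 0.2470 = -0.6360; denominator = 1 − 0.2470 = 0.7530
φ_{22} = -0.6360 / 0.7530 = -0.845

-0.845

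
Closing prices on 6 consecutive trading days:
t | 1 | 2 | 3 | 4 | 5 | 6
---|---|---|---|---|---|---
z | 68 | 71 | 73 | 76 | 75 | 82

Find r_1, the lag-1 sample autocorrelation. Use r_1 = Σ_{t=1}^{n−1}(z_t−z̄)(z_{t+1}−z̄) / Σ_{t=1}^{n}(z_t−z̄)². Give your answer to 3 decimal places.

0.254

Mean z̄ = (68 + 71 + 73 + 76 + 75 + 82)/6 = 74.1667
Deviations from mean: -6.1667, -3.1667, -1.1667, 1.8333, 0.8333, 7.8333
Σ(z_t−z̄)(z_{t+1}−z̄) = (19.5278) + (3.6944) + (-2.1389) + (1.5278) + (6.5278) = 29.1389
Denominator Σ(z_t−z̄)² = 114.8333
r_1 = 29.1389 / 114.8333 = 0.254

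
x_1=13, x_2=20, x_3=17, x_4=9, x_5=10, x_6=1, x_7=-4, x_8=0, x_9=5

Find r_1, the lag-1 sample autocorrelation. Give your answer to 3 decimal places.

0.708

Mean x̄ = (13 + 20 + 17 + 9 + 10 + 1 − 4 + 0 + 5)/9 = 7.8889
Numerator Σ_{t=1}^{8}(x_t−x̄)(x_{t+1}−x̄) = 368.6543
Denominator Σ(x_t−x̄)² = 520.8889
r_1 = 368.6543 / 520.8889 = 0.708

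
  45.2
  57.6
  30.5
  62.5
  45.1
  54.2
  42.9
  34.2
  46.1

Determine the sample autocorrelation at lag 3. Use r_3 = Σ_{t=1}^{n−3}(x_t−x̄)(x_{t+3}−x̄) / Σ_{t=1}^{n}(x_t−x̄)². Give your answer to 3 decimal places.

-0.235

Mean x̄ = (45.2 + 57.6 + 30.5 + 62.5 + 45.1 + 54.2 + 42.9 + 34.2 + 46.1)/9 = 46.4778
Σ(x_t−x̄)(x_{t+3}−x̄) = (-20.4728) + (-15.3240) + (-123.3840) + (-57.3240) + (16.9160) + (-2.9173) = -202.5059
Denominator Σ(x_t−x̄)² = 862.5556
r_3 = -202.5059 / 862.5556 = -0.235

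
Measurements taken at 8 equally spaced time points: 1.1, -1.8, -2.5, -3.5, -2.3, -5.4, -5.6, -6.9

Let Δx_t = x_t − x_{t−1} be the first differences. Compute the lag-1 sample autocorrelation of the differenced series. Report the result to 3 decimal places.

-0.514

First differences Δx: -2.9, -0.7, -1.0, 1.2, -3.1, -0.2, -1.3
Mean of differences = -1.1429
Numerator Σ(Δx_t−Δx̄)(Δx_{t+1}−Δx̄) = -6.9590
Denominator Σ(Δx_t−Δx̄)² = 13.5371
r_1(Δx) = -6.9590 / 13.5371 = -0.514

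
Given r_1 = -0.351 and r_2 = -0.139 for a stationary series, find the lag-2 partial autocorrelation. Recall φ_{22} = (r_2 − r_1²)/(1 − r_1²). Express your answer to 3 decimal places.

-0.299

φ_{22} = (r_2 − r_1²) / (1 − r_1²)
r_1² = (-0.351)² = 0.123201
Numerator = -0.139 − 0.1232 = -0.2622; denominator = 1 − 0.1232 = 0.8768
φ_{22} = -0.2622 / 0.8768 = -0.299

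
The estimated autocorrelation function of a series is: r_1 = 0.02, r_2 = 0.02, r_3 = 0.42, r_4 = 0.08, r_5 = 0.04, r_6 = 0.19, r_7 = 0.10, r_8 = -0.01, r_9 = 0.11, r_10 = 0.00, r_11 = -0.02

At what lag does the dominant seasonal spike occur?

3

The largest autocorrelation is r_3 = 0.42, with a weaker echo at lag 6 (0.19); the remaining lags stay at or below 0.11.
The dominant spike at lag 3 indicates a seasonal period of 3.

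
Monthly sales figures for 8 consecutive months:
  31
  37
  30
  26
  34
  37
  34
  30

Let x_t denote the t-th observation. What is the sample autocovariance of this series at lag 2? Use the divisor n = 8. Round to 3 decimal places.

Mean x̄ = (31 + 37 + 30 + 26 + 34 + 37 + 34 + 30)/8 = 32.3750
Deviations: -1.3750, 4.6250, -2.3750, -6.3750, 1.6250, 4.6250, 1.6250, -2.3750
Σ_{t=1}^{6}(x_t−x̄)(x_{t+2}−x̄) = -67.9063
γ_2 = -67.9063 / 8 = -8.488

-8.488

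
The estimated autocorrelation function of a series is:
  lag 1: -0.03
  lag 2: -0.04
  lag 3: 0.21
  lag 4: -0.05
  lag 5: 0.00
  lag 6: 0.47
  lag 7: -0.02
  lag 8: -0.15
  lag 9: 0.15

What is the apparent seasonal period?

The largest autocorrelation is r_6 = 0.47; the remaining lags stay at or below 0.21.
The dominant spike at lag 6 indicates a seasonal period of 6.

6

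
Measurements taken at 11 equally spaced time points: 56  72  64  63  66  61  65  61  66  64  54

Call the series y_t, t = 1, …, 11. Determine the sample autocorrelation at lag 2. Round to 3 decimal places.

Mean ȳ = (56 + 72 + 64 + 63 + 66 + 61 + 65 + 61 + 66 + 64 + 54)/11 = 62.9091
Numerator Σ_{t=1}^{9}(y_t−ȳ)(y_{t+2}−ȳ) = -16.5620
Denominator Σ(y_t−ȳ)² = 242.9091
r_2 = -16.5620 / 242.9091 = -0.068

-0.068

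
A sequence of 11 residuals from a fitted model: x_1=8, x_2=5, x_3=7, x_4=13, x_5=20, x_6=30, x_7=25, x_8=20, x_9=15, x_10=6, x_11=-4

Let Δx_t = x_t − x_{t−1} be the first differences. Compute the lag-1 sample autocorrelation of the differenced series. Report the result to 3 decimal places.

0.575

First differences Δx: -3, 2, 6, 7, 10, -5, -5, -5, -9, -10
Mean of differences = -1.2000
Numerator Σ(Δx_t−Δx̄)(Δx_{t+1}−Δx̄) = 252.7600
Denominator Σ(Δx_t−Δx̄)² = 439.6000
r_1(Δx) = 252.7600 / 439.6000 = 0.575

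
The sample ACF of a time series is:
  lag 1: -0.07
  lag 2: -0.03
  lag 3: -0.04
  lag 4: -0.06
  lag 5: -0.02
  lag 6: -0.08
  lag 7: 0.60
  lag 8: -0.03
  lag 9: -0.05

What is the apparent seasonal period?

7

The largest autocorrelation is r_7 = 0.60; the remaining lags stay at or below -0.02.
The dominant spike at lag 7 indicates a seasonal period of 7.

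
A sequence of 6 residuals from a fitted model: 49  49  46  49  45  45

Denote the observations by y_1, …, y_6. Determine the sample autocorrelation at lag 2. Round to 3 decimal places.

-0.011

Mean ȳ = (49 + 49 + 46 + 49 + 45 + 45)/6 = 47.1667
Deviations from mean: 1.8333, 1.8333, -1.1667, 1.8333, -2.1667, -2.1667
Σ(y_t−ȳ)(y_{t+2}−ȳ) = (-2.1389) + (3.3611) + (2.5278) + (-3.9722) = -0.2222
Denominator Σ(y_t−ȳ)² = 20.8333
r_2 = -0.2222 / 20.8333 = -0.011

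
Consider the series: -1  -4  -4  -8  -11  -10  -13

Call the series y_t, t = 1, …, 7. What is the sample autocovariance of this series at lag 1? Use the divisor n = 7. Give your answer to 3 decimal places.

8.192

Mean ȳ = (-1 − 4 − 4 − 8 − 11 − 10 − 13)/7 = -7.2857
Deviations: 6.2857, 3.2857, 3.2857, -0.7143, -3.7143, -2.7143, -5.7143
Σ_{t=1}^{6}(y_t−ȳ)(y_{t+1}−ȳ) = 57.3469
γ_1 = 57.3469 / 7 = 8.192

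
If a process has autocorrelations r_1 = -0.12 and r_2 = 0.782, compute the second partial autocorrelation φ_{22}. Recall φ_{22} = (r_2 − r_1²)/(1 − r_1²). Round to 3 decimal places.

φ_{22} = (r_2 − r_1²) / (1 − r_1²)
r_1² = (-0.12)² = 0.0144
Numerator = 0.782 − 0.0144 = 0.7676; denominator = 1 − 0.0144 = 0.9856
φ_{22} = 0.7676 / 0.9856 = 0.779

0.779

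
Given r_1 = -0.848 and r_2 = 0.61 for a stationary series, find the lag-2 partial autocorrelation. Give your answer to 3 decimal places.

φ_{22} = (r_2 − r_1²) / (1 − r_1²)
r_1² = (-0.848)² = 0.719104
Numerator = 0.61 − 0.7191 = -0.1091; denominator = 1 − 0.7191 = 0.2809
φ_{22} = -0.1091 / 0.2809 = -0.388

-0.388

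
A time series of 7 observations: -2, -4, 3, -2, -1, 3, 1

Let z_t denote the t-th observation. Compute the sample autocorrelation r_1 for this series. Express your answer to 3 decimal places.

-0.193

Mean z̄ = (-2 − 4 + 3 − 2 − 1 + 3 + 1)/7 = -0.2857
Deviations from mean: -1.7143, -3.7143, 3.2857, -1.7143, -0.7143, 3.2857, 1.2857
Numerator Σ_{t=1}^{6}(z_t−z̄)(z_{t+1}−z̄) = -8.3673
Denominator Σ(z_t−z̄)² = 43.4286
r_1 = -8.3673 / 43.4286 = -0.193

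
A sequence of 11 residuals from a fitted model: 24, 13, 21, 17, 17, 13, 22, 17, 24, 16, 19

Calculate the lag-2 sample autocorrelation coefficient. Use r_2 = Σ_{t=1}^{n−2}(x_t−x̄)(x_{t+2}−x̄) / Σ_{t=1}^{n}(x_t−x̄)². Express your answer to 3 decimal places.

Mean x̄ = (24 + 13 + 21 + 17 + 17 + 13 + 22 + 17 + 24 + 16 + 19)/11 = 18.4545
Numerator Σ_{t=1}^{9}(x_t−x̄)(x_{t+2}−x̄) = 55.3140
Denominator Σ(x_t−x̄)² = 152.7273
r_2 = 55.3140 / 152.7273 = 0.362

0.362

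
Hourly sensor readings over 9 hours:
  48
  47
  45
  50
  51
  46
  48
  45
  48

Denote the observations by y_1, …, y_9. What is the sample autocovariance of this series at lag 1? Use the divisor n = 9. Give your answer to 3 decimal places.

Mean ȳ = (48 + 47 + 45 + 50 + 51 + 46 + 48 + 45 + 48)/9 = 47.5556
Σ_{t=1}^{8}(y_t−ȳ)(y_{t+1}−ȳ) = -4.9753
γ_1 = -4.9753 / 9 = -0.553

-0.553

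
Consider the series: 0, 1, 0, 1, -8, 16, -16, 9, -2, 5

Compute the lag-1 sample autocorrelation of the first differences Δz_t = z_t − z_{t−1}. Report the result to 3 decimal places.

-0.866

First differences Δz: 1, -1, 1, -9, 24, -32, 25, -11, 7
Mean of differences = 0.5556
Numerator Σ(Δz_t−Δz̄)(Δz_{t+1}−Δz̄) = -2145.6420
Denominator Σ(Δz_t−Δz̄)² = 2476.2222
r_1(Δz) = -2145.6420 / 2476.2222 = -0.866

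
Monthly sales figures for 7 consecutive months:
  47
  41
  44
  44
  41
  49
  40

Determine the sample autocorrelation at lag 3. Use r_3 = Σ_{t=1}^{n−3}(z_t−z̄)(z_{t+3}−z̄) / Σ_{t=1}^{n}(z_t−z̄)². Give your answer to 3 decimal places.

Mean z̄ = (47 + 41 + 44 + 44 + 41 + 49 + 40)/7 = 43.7143
Numerator Σ_{t=1}^{4}(z_t−z̄)(z_{t+3}−z̄) = 8.7551
Denominator Σ(z_t−z̄)² = 67.4286
r_3 = 8.7551 / 67.4286 = 0.130

0.130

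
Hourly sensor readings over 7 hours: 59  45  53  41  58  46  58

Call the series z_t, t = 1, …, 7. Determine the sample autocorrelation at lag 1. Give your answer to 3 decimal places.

Mean z̄ = (59 + 45 + 53 + 41 + 58 + 46 + 58)/7 = 51.4286
Deviations from mean: 7.5714, -6.4286, 1.5714, -10.4286, 6.5714, -5.4286, 6.5714
Σ(z_t−z̄)(z_{t+1}−z̄) = (-48.6735) + (-10.1020) + (-16.3878) + (-68.5306) + (-35.6735) + (-35.6735) = -215.0408
Denominator Σ(z_t−z̄)² = 325.7143
r_1 = -215.0408 / 325.7143 = -0.660

-0.660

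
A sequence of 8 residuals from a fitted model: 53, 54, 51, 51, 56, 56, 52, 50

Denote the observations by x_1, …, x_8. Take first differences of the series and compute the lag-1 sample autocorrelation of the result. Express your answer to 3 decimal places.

0.074

First differences Δx: 1, -3, 0, 5, 0, -4, -2
Mean of differences = -0.4286
Numerator Σ(Δx_t−Δx̄)(Δx_{t+1}−Δx̄) = 3.9592
Denominator Σ(Δx_t−Δx̄)² = 53.7143
r_1(Δx) = 3.9592 / 53.7143 = 0.074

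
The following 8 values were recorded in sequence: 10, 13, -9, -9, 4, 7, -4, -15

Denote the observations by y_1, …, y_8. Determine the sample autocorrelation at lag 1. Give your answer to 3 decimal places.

0.161

Mean ȳ = (10 + 13 − 9 − 9 + 4 + 7 − 4 − 15)/8 = -0.3750
Deviations from mean: 10.3750, 13.3750, -8.6250, -8.6250, 4.3750, 7.3750, -3.6250, -14.6250
Σ(y_t−ȳ)(y_{t+1}−ȳ) = (138.7656) + (-115.3594) + (74.3906) + (-37.7344) + (32.2656) + (-26.7344) + (53.0156) = 118.6094
Denominator Σ(y_t−ȳ)² = 735.8750
r_1 = 118.6094 / 735.8750 = 0.161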